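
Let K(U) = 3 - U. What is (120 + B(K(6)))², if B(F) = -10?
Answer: 12100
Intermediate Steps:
(120 + B(K(6)))² = (120 - 10)² = 110² = 12100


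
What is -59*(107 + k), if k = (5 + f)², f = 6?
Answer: -13452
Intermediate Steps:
k = 121 (k = (5 + 6)² = 11² = 121)
-59*(107 + k) = -59*(107 + 121) = -59*228 = -13452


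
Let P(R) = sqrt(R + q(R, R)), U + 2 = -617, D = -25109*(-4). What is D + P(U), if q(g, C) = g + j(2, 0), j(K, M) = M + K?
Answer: 100436 + 2*I*sqrt(309) ≈ 1.0044e+5 + 35.157*I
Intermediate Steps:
j(K, M) = K + M
q(g, C) = 2 + g (q(g, C) = g + (2 + 0) = g + 2 = 2 + g)
D = 100436
U = -619 (U = -2 - 617 = -619)
P(R) = sqrt(2 + 2*R) (P(R) = sqrt(R + (2 + R)) = sqrt(2 + 2*R))
D + P(U) = 100436 + sqrt(2 + 2*(-619)) = 100436 + sqrt(2 - 1238) = 100436 + sqrt(-1236) = 100436 + 2*I*sqrt(309)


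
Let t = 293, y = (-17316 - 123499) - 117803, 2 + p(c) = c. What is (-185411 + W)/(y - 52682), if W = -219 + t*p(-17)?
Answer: 191197/311300 ≈ 0.61419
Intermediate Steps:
p(c) = -2 + c
y = -258618 (y = -140815 - 117803 = -258618)
W = -5786 (W = -219 + 293*(-2 - 17) = -219 + 293*(-19) = -219 - 5567 = -5786)
(-185411 + W)/(y - 52682) = (-185411 - 5786)/(-258618 - 52682) = -191197/(-311300) = -191197*(-1/311300) = 191197/311300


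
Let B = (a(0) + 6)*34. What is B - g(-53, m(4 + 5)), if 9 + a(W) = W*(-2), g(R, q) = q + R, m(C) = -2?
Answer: -47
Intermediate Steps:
g(R, q) = R + q
a(W) = -9 - 2*W (a(W) = -9 + W*(-2) = -9 - 2*W)
B = -102 (B = ((-9 - 2*0) + 6)*34 = ((-9 + 0) + 6)*34 = (-9 + 6)*34 = -3*34 = -102)
B - g(-53, m(4 + 5)) = -102 - (-53 - 2) = -102 - 1*(-55) = -102 + 55 = -47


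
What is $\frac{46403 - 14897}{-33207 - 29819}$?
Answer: $- \frac{15753}{31513} \approx -0.49989$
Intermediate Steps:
$\frac{46403 - 14897}{-33207 - 29819} = \frac{31506}{-63026} = 31506 \left(- \frac{1}{63026}\right) = - \frac{15753}{31513}$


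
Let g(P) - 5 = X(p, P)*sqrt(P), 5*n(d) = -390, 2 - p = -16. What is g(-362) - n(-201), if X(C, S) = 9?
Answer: 83 + 9*I*sqrt(362) ≈ 83.0 + 171.24*I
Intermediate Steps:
p = 18 (p = 2 - 1*(-16) = 2 + 16 = 18)
n(d) = -78 (n(d) = (1/5)*(-390) = -78)
g(P) = 5 + 9*sqrt(P)
g(-362) - n(-201) = (5 + 9*sqrt(-362)) - 1*(-78) = (5 + 9*(I*sqrt(362))) + 78 = (5 + 9*I*sqrt(362)) + 78 = 83 + 9*I*sqrt(362)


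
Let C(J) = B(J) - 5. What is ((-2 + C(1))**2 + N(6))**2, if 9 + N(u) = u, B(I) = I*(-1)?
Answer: 3721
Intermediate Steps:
B(I) = -I
C(J) = -5 - J (C(J) = -J - 5 = -5 - J)
N(u) = -9 + u
((-2 + C(1))**2 + N(6))**2 = ((-2 + (-5 - 1*1))**2 + (-9 + 6))**2 = ((-2 + (-5 - 1))**2 - 3)**2 = ((-2 - 6)**2 - 3)**2 = ((-8)**2 - 3)**2 = (64 - 3)**2 = 61**2 = 3721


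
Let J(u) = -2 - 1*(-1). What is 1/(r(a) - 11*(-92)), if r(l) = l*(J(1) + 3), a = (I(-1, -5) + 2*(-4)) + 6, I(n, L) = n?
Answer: 1/1006 ≈ 0.00099404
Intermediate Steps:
a = -3 (a = (-1 + 2*(-4)) + 6 = (-1 - 8) + 6 = -9 + 6 = -3)
J(u) = -1 (J(u) = -2 + 1 = -1)
r(l) = 2*l (r(l) = l*(-1 + 3) = l*2 = 2*l)
1/(r(a) - 11*(-92)) = 1/(2*(-3) - 11*(-92)) = 1/(-6 + 1012) = 1/1006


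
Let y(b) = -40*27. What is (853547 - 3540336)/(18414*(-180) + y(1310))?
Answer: 2686789/3315600 ≈ 0.81035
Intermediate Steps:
y(b) = -1080
(853547 - 3540336)/(18414*(-180) + y(1310)) = (853547 - 3540336)/(18414*(-180) - 1080) = -2686789/(-3314520 - 1080) = -2686789/(-3315600) = -2686789*(-1/3315600) = 2686789/3315600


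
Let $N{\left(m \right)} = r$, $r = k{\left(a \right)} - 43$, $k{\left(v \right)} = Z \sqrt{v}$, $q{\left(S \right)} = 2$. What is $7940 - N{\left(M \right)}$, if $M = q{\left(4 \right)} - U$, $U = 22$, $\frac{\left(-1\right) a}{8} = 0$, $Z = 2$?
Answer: $7983$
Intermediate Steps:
$a = 0$ ($a = \left(-8\right) 0 = 0$)
$k{\left(v \right)} = 2 \sqrt{v}$
$r = -43$ ($r = 2 \sqrt{0} - 43 = 2 \cdot 0 - 43 = 0 - 43 = -43$)
$M = -20$ ($M = 2 - 22 = -20$)
$N{\left(m \right)} = -43$
$7940 - N{\left(M \right)} = 7940 - -43 = 7940 + 43 = 7983$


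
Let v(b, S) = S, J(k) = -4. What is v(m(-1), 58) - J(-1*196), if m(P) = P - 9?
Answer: 62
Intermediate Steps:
m(P) = -9 + P
v(m(-1), 58) - J(-1*196) = 58 - 1*(-4) = 58 + 4 = 62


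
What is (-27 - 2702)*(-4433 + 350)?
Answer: 11142507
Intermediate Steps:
(-27 - 2702)*(-4433 + 350) = -2729*(-4083) = 11142507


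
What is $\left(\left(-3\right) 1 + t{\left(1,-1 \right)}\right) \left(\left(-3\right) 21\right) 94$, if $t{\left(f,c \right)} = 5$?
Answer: $-11844$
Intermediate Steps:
$\left(\left(-3\right) 1 + t{\left(1,-1 \right)}\right) \left(\left(-3\right) 21\right) 94 = \left(\left(-3\right) 1 + 5\right) \left(\left(-3\right) 21\right) 94 = \left(-3 + 5\right) \left(-63\right) 94 = 2 \left(-63\right) 94 = \left(-126\right) 94 = -11844$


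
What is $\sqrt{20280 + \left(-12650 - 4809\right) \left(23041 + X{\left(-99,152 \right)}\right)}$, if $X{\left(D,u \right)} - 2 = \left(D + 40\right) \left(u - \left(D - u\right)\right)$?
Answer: $\sqrt{12835186} \approx 3582.6$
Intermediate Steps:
$X{\left(D,u \right)} = 2 + \left(40 + D\right) \left(- D + 2 u\right)$ ($X{\left(D,u \right)} = 2 + \left(D + 40\right) \left(u - \left(D - u\right)\right) = 2 + \left(40 + D\right) \left(- D + 2 u\right)$)
$\sqrt{20280 + \left(-12650 - 4809\right) \left(23041 + X{\left(-99,152 \right)}\right)} = \sqrt{20280 + \left(-12650 - 4809\right) \left(23041 + \left(2 - \left(-99\right)^{2} - -3960 + 80 \cdot 152 + 2 \left(-99\right) 152\right)\right)} = \sqrt{20280 - 17459 \left(23041 + \left(2 - 9801 + 3960 + 12160 - 30096\right)\right)} = \sqrt{20280 - 17459 \left(23041 - 23775\right)} = \sqrt{20280 - -12814906} = \sqrt{20280 + 12814906} = \sqrt{12835186}$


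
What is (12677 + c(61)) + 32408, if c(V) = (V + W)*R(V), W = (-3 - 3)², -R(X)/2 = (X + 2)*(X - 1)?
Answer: -688235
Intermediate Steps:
R(X) = -2*(-1 + X)*(2 + X) (R(X) = -2*(X + 2)*(X - 1) = -2*(2 + X)*(-1 + X) = -2*(-1 + X)*(2 + X))
W = 36 (W = (-6)² = 36)
c(V) = (36 + V)*(4 - 2*V - 2*V²) (c(V) = (V + 36)*(4 - 2*V - 2*V²) = (36 + V)*(4 - 2*V - 2*V²))
(12677 + c(61)) + 32408 = (12677 - 2*(36 + 61)*(-2 + 61 + 61²)) + 32408 = (12677 - 2*97*(-2 + 61 + 3721)) + 32408 = (12677 - 2*97*3780) + 32408 = (12677 - 733320) + 32408 = -720643 + 32408 = -688235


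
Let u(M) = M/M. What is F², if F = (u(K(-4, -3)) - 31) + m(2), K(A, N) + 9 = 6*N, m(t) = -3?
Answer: 1089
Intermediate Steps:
K(A, N) = -9 + 6*N
u(M) = 1
F = -33 (F = (1 - 31) - 3 = -30 - 3 = -33)
F² = (-33)² = 1089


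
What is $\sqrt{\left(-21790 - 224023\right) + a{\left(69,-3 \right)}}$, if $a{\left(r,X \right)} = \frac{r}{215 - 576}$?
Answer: $\frac{i \sqrt{88738562}}{19} \approx 495.8 i$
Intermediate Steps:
$a{\left(r,X \right)} = - \frac{r}{361}$ ($a{\left(r,X \right)} = \frac{r}{-361} = - \frac{r}{361}$)
$\sqrt{\left(-21790 - 224023\right) + a{\left(69,-3 \right)}} = \sqrt{\left(-21790 - 224023\right) - \frac{69}{361}} = \sqrt{-245813 - \frac{69}{361}} = \sqrt{- \frac{88738562}{361}} = \frac{i \sqrt{88738562}}{19}$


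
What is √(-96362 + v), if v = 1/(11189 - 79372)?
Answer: I*√447979372591201/68183 ≈ 310.42*I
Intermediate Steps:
v = -1/68183 (v = 1/(-68183) = -1/68183 ≈ -1.4666e-5)
√(-96362 + v) = √(-96362 - 1/68183) = √(-6570250247/68183) = I*√447979372591201/68183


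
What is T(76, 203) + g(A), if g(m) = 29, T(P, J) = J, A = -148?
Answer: 232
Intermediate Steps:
T(76, 203) + g(A) = 203 + 29 = 232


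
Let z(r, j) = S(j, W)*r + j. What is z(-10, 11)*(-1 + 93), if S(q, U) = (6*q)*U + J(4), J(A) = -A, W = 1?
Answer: -56028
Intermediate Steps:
S(q, U) = -4 + 6*U*q (S(q, U) = (6*q)*U - 1*4 = 6*U*q - 4 = -4 + 6*U*q)
z(r, j) = j + r*(-4 + 6*j) (z(r, j) = (-4 + 6*1*j)*r + j = (-4 + 6*j)*r + j = r*(-4 + 6*j) + j = j + r*(-4 + 6*j))
z(-10, 11)*(-1 + 93) = (11 + 2*(-10)*(-2 + 3*11))*(-1 + 93) = (11 + 2*(-10)*(-2 + 33))*92 = (11 + 2*(-10)*31)*92 = (11 - 620)*92 = -609*92 = -56028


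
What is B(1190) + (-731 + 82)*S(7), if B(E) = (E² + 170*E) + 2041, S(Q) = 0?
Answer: 1620441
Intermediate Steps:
B(E) = 2041 + E² + 170*E
B(1190) + (-731 + 82)*S(7) = (2041 + 1190² + 170*1190) + (-731 + 82)*0 = (2041 + 1416100 + 202300) - 649*0 = 1620441 + 0 = 1620441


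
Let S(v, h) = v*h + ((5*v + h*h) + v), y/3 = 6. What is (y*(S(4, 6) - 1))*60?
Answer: 89640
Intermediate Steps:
y = 18 (y = 3*6 = 18)
S(v, h) = h² + 6*v + h*v (S(v, h) = h*v + ((5*v + h²) + v) = h*v + ((h² + 5*v) + v) = h*v + (h² + 6*v) = h² + 6*v + h*v)
(y*(S(4, 6) - 1))*60 = (18*((6² + 6*4 + 6*4) - 1))*60 = (18*((36 + 24 + 24) - 1))*60 = (18*(84 - 1))*60 = (18*83)*60 = 1494*60 = 89640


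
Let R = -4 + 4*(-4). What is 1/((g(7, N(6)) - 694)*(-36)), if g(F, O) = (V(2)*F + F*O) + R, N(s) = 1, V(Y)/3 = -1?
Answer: 1/26208 ≈ 3.8156e-5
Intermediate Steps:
R = -20 (R = -4 - 16 = -20)
V(Y) = -3 (V(Y) = 3*(-1) = -3)
g(F, O) = -20 - 3*F + F*O (g(F, O) = (-3*F + F*O) - 20 = -20 - 3*F + F*O)
1/((g(7, N(6)) - 694)*(-36)) = 1/((-20 - 3*7 + 7*1) - 694*(-36)) = -1/36/((-20 - 21 + 7) - 694) = -1/36/(-34 - 694) = -1/36/(-728) = -1/728*(-1/36) = 1/26208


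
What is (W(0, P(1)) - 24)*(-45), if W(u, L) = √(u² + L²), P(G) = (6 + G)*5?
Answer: -495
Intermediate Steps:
P(G) = 30 + 5*G
W(u, L) = √(L² + u²)
(W(0, P(1)) - 24)*(-45) = (√((30 + 5*1)² + 0²) - 24)*(-45) = (√((30 + 5)² + 0) - 24)*(-45) = (√(35² + 0) - 24)*(-45) = (√(1225 + 0) - 24)*(-45) = (√1225 - 24)*(-45) = (35 - 24)*(-45) = 11*(-45) = -495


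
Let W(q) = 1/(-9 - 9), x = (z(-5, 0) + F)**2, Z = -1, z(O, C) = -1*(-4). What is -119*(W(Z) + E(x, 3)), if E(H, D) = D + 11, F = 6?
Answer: -29869/18 ≈ -1659.4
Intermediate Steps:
z(O, C) = 4
x = 100 (x = (4 + 6)**2 = 10**2 = 100)
W(q) = -1/18 (W(q) = 1/(-18) = -1/18)
E(H, D) = 11 + D
-119*(W(Z) + E(x, 3)) = -119*(-1/18 + (11 + 3)) = -119*(-1/18 + 14) = -119*251/18 = -29869/18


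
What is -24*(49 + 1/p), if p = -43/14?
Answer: -50232/43 ≈ -1168.2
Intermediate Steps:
p = -43/14 (p = -43*1/14 = -43/14 ≈ -3.0714)
-24*(49 + 1/p) = -24*(49 + 1/(-43/14)) = -24*(49 - 14/43) = -24*2093/43 = -50232/43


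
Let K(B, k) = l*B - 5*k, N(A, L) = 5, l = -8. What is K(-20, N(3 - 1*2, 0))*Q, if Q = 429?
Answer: 57915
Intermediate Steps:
K(B, k) = -8*B - 5*k
K(-20, N(3 - 1*2, 0))*Q = (-8*(-20) - 5*5)*429 = (160 - 25)*429 = 135*429 = 57915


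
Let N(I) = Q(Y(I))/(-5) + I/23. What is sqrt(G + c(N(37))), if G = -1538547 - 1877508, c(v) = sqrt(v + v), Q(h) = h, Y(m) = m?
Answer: sqrt(-45177327375 + 690*I*sqrt(4255))/115 ≈ 0.00092068 + 1848.3*I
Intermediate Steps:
N(I) = -18*I/115 (N(I) = I/(-5) + I/23 = I*(-1/5) + I*(1/23) = -I/5 + I/23 = -18*I/115)
c(v) = sqrt(2)*sqrt(v) (c(v) = sqrt(2*v) = sqrt(2)*sqrt(v))
G = -3416055
sqrt(G + c(N(37))) = sqrt(-3416055 + sqrt(2)*sqrt(-18/115*37)) = sqrt(-3416055 + sqrt(2)*sqrt(-666/115)) = sqrt(-3416055 + sqrt(2)*(3*I*sqrt(8510)/115)) = sqrt(-3416055 + 6*I*sqrt(4255)/115)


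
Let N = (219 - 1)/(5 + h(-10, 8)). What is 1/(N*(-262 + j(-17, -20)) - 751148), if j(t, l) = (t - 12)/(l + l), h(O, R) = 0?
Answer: -100/76253959 ≈ -1.3114e-6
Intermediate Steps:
j(t, l) = (-12 + t)/(2*l) (j(t, l) = (-12 + t)/((2*l)) = (-12 + t)*(1/(2*l)) = (-12 + t)/(2*l))
N = 218/5 (N = (219 - 1)/(5 + 0) = 218/5 ≈ 43.600)
1/(N*(-262 + j(-17, -20)) - 751148) = 1/(218*(-262 + (1/2)*(-12 - 17)/(-20))/5 - 751148) = 1/(218*(-262 + (1/2)*(-1/20)*(-29))/5 - 751148) = 1/(218*(-262 + 29/40)/5 - 751148) = 1/((218/5)*(-10451/40) - 751148) = 1/(-1139159/100 - 751148) = 1/(-76253959/100) = -100/76253959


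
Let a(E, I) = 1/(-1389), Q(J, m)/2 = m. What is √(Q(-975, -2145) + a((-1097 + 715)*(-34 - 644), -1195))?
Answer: I*√8276788479/1389 ≈ 65.498*I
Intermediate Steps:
Q(J, m) = 2*m
a(E, I) = -1/1389
√(Q(-975, -2145) + a((-1097 + 715)*(-34 - 644), -1195)) = √(2*(-2145) - 1/1389) = √(-4290 - 1/1389) = √(-5958811/1389) = I*√8276788479/1389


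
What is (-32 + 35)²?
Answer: 9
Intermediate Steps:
(-32 + 35)² = 3² = 9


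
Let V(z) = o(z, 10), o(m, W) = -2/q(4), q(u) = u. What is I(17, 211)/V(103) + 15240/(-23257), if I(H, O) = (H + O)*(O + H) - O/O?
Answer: -2417952502/23257 ≈ -1.0397e+5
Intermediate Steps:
o(m, W) = -1/2 (o(m, W) = -2/4 = -2*1/4 = -1/2)
I(H, O) = -1 + (H + O)**2 (I(H, O) = (H + O)*(H + O) - 1*1 = (H + O)**2 - 1 = -1 + (H + O)**2)
V(z) = -1/2
I(17, 211)/V(103) + 15240/(-23257) = (-1 + (17 + 211)**2)/(-1/2) + 15240/(-23257) = (-1 + 228**2)*(-2) + 15240*(-1/23257) = (-1 + 51984)*(-2) - 15240/23257 = 51983*(-2) - 15240/23257 = -103966 - 15240/23257 = -2417952502/23257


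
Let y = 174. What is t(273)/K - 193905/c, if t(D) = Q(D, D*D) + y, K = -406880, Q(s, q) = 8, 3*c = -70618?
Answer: 1908672151/231718160 ≈ 8.2370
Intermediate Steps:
c = -70618/3 (c = (1/3)*(-70618) = -70618/3 ≈ -23539.)
t(D) = 182 (t(D) = 8 + 174 = 182)
t(273)/K - 193905/c = 182/(-406880) - 193905/(-70618/3) = 182*(-1/406880) - 193905*(-3/70618) = -91/203440 + 18765/2278 = 1908672151/231718160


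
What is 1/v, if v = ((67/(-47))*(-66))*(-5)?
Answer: -47/22110 ≈ -0.0021257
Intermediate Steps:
v = -22110/47 (v = ((67*(-1/47))*(-66))*(-5) = -67/47*(-66)*(-5) = (4422/47)*(-5) = -22110/47 ≈ -470.43)
1/v = 1/(-22110/47) = -47/22110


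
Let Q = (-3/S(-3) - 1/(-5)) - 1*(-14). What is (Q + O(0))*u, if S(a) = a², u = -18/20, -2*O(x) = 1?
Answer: -1203/100 ≈ -12.030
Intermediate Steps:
O(x) = -½ (O(x) = -½*1 = -½)
u = -9/10 (u = -18*1/20 = -9/10 ≈ -0.90000)
Q = 208/15 (Q = (-3/((-3)²) - 1/(-5)) - 1*(-14) = (-3/9 - 1*(-⅕)) + 14 = (-3*⅑ + ⅕) + 14 = (-⅓ + ⅕) + 14 = -2/15 + 14 = 208/15 ≈ 13.867)
(Q + O(0))*u = (208/15 - ½)*(-9/10) = (401/30)*(-9/10) = -1203/100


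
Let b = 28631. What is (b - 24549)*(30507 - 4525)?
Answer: 106058524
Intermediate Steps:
(b - 24549)*(30507 - 4525) = (28631 - 24549)*(30507 - 4525) = 4082*25982 = 106058524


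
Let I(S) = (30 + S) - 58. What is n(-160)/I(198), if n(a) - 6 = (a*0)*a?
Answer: 3/85 ≈ 0.035294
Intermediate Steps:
n(a) = 6 (n(a) = 6 + (a*0)*a = 6 + 0*a = 6 + 0 = 6)
I(S) = -28 + S
n(-160)/I(198) = 6/(-28 + 198) = 6/170 = 6*(1/170) = 3/85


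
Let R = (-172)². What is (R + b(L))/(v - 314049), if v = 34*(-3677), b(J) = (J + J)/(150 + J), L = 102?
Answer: -621281/9220407 ≈ -0.067381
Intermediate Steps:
b(J) = 2*J/(150 + J) (b(J) = (2*J)/(150 + J) = 2*J/(150 + J))
R = 29584
v = -125018
(R + b(L))/(v - 314049) = (29584 + 2*102/(150 + 102))/(-125018 - 314049) = (29584 + 2*102/252)/(-439067) = (29584 + 2*102*(1/252))*(-1/439067) = (29584 + 17/21)*(-1/439067) = (621281/21)*(-1/439067) = -621281/9220407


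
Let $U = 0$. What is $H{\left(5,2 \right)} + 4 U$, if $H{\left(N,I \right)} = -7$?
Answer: $-7$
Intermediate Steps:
$H{\left(5,2 \right)} + 4 U = -7 + 4 \cdot 0 = -7 + 0 = -7$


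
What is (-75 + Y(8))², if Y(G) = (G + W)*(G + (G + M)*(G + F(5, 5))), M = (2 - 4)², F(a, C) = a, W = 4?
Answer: 3583449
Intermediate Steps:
M = 4 (M = (-2)² = 4)
Y(G) = (4 + G)*(G + (4 + G)*(5 + G)) (Y(G) = (G + 4)*(G + (G + 4)*(G + 5)) = (4 + G)*(G + (4 + G)*(5 + G)))
(-75 + Y(8))² = (-75 + (80 + 8³ + 14*8² + 60*8))² = (-75 + (80 + 512 + 14*64 + 480))² = (-75 + (80 + 512 + 896 + 480))² = (-75 + 1968)² = 1893² = 3583449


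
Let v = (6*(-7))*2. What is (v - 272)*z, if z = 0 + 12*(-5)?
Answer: 21360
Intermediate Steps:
z = -60 (z = 0 - 60 = -60)
v = -84 (v = -42*2 = -84)
(v - 272)*z = (-84 - 272)*(-60) = -356*(-60) = 21360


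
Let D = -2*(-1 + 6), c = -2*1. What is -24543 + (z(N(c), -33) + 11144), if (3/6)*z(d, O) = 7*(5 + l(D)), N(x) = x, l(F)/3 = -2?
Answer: -13413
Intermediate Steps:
c = -2
D = -10 (D = -2*5 = -10)
l(F) = -6 (l(F) = 3*(-2) = -6)
z(d, O) = -14 (z(d, O) = 2*(7*(5 - 6)) = 2*(7*(-1)) = 2*(-7) = -14)
-24543 + (z(N(c), -33) + 11144) = -24543 + (-14 + 11144) = -24543 + 11130 = -13413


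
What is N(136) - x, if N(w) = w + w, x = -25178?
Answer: 25450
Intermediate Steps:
N(w) = 2*w
N(136) - x = 2*136 - 1*(-25178) = 272 + 25178 = 25450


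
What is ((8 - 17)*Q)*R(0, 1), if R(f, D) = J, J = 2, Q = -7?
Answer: 126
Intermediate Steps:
R(f, D) = 2
((8 - 17)*Q)*R(0, 1) = ((8 - 17)*(-7))*2 = -9*(-7)*2 = 63*2 = 126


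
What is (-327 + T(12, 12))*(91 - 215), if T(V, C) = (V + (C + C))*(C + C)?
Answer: -66588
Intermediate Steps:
T(V, C) = 2*C*(V + 2*C) (T(V, C) = (V + 2*C)*(2*C) = 2*C*(V + 2*C))
(-327 + T(12, 12))*(91 - 215) = (-327 + 2*12*(12 + 2*12))*(91 - 215) = (-327 + 2*12*(12 + 24))*(-124) = (-327 + 2*12*36)*(-124) = (-327 + 864)*(-124) = 537*(-124) = -66588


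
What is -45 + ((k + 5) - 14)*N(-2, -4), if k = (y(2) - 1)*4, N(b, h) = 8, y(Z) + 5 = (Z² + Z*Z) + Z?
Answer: 11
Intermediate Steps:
y(Z) = -5 + Z + 2*Z² (y(Z) = -5 + ((Z² + Z*Z) + Z) = -5 + ((Z² + Z²) + Z) = -5 + (2*Z² + Z) = -5 + (Z + 2*Z²) = -5 + Z + 2*Z²)
k = 16 (k = ((-5 + 2 + 2*2²) - 1)*4 = ((-5 + 2 + 2*4) - 1)*4 = ((-5 + 2 + 8) - 1)*4 = (5 - 1)*4 = 4*4 = 16)
-45 + ((k + 5) - 14)*N(-2, -4) = -45 + ((16 + 5) - 14)*8 = -45 + (21 - 14)*8 = -45 + 7*8 = -45 + 56 = 11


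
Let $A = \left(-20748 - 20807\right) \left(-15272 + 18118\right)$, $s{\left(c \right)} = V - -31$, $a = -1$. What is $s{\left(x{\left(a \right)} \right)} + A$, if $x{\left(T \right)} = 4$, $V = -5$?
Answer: $-118265504$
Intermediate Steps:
$s{\left(c \right)} = 26$ ($s{\left(c \right)} = -5 - -31 = -5 + 31 = 26$)
$A = -118265530$ ($A = \left(-41555\right) 2846 = -118265530$)
$s{\left(x{\left(a \right)} \right)} + A = 26 - 118265530 = -118265504$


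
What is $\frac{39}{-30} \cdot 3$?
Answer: $- \frac{39}{10} \approx -3.9$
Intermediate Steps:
$\frac{39}{-30} \cdot 3 = 39 \left(- \frac{1}{30}\right) 3 = \left(- \frac{13}{10}\right) 3 = - \frac{39}{10}$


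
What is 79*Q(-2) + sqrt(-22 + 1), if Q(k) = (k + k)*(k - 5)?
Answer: 2212 + I*sqrt(21) ≈ 2212.0 + 4.5826*I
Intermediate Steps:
Q(k) = 2*k*(-5 + k) (Q(k) = (2*k)*(-5 + k) = 2*k*(-5 + k))
79*Q(-2) + sqrt(-22 + 1) = 79*(2*(-2)*(-5 - 2)) + sqrt(-22 + 1) = 79*(2*(-2)*(-7)) + sqrt(-21) = 79*28 + I*sqrt(21) = 2212 + I*sqrt(21)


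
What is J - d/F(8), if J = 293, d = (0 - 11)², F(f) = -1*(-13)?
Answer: 3688/13 ≈ 283.69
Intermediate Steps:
F(f) = 13
d = 121 (d = (-11)² = 121)
J - d/F(8) = 293 - 121/13 = 3688/13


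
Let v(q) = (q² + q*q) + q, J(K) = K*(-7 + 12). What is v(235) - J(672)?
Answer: 107325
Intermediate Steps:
J(K) = 5*K (J(K) = K*5 = 5*K)
v(q) = q + 2*q² (v(q) = (q² + q²) + q = 2*q² + q = q + 2*q²)
v(235) - J(672) = 235*(1 + 2*235) - 5*672 = 235*(1 + 470) - 1*3360 = 235*471 - 3360 = 110685 - 3360 = 107325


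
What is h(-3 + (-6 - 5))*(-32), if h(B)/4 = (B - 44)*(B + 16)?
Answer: 14848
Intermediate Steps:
h(B) = 4*(-44 + B)*(16 + B) (h(B) = 4*((B - 44)*(B + 16)) = 4*((-44 + B)*(16 + B)) = 4*(-44 + B)*(16 + B))
h(-3 + (-6 - 5))*(-32) = (-2816 - 112*(-3 + (-6 - 5)) + 4*(-3 + (-6 - 5))²)*(-32) = (-2816 - 112*(-3 - 11) + 4*(-3 - 11)²)*(-32) = (-2816 - 112*(-14) + 4*(-14)²)*(-32) = (-2816 + 1568 + 4*196)*(-32) = (-2816 + 1568 + 784)*(-32) = -464*(-32) = 14848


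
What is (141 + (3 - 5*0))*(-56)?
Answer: -8064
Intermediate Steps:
(141 + (3 - 5*0))*(-56) = (141 + (3 + 0))*(-56) = (141 + 3)*(-56) = 144*(-56) = -8064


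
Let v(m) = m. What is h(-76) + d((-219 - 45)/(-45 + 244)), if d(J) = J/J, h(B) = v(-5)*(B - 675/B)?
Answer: 25581/76 ≈ 336.59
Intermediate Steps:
h(B) = -5*B + 3375/B (h(B) = -5*(B - 675/B) = -5*B + 3375/B)
d(J) = 1
h(-76) + d((-219 - 45)/(-45 + 244)) = (-5*(-76) + 3375/(-76)) + 1 = (380 + 3375*(-1/76)) + 1 = (380 - 3375/76) + 1 = 25505/76 + 1 = 25581/76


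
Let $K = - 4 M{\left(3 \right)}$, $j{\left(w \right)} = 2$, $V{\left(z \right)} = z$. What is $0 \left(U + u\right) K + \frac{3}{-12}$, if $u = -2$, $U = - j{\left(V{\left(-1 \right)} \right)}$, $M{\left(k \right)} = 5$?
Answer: $- \frac{1}{4} \approx -0.25$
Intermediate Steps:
$U = -2$ ($U = \left(-1\right) 2 = -2$)
$K = -20$ ($K = \left(-4\right) 5 = -20$)
$0 \left(U + u\right) K + \frac{3}{-12} = 0 \left(-2 - 2\right) \left(-20\right) + \frac{3}{-12} = 0 \left(-4\right) \left(-20\right) + 3 \left(- \frac{1}{12}\right) = 0 \left(-20\right) - \frac{1}{4} = 0 - \frac{1}{4} = - \frac{1}{4}$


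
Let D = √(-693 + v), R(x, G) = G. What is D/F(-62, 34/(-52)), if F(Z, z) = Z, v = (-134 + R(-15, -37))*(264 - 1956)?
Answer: -3*√32071/62 ≈ -8.6653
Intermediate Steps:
v = 289332 (v = (-134 - 37)*(264 - 1956) = -171*(-1692) = 289332)
D = 3*√32071 (D = √(-693 + 289332) = √288639 = 3*√32071 ≈ 537.25)
D/F(-62, 34/(-52)) = (3*√32071)/(-62) = (3*√32071)*(-1/62) = -3*√32071/62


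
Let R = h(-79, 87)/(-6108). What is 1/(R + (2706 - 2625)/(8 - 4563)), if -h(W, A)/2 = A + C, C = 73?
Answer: 6955485/240713 ≈ 28.895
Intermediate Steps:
h(W, A) = -146 - 2*A (h(W, A) = -2*(A + 73) = -2*(73 + A) = -146 - 2*A)
R = 80/1527 (R = (-146 - 2*87)/(-6108) = (-146 - 174)*(-1/6108) = -320*(-1/6108) = 80/1527 ≈ 0.052390)
1/(R + (2706 - 2625)/(8 - 4563)) = 1/(80/1527 + (2706 - 2625)/(8 - 4563)) = 1/(80/1527 + 81/(-4555)) = 1/(80/1527 + 81*(-1/4555)) = 1/(80/1527 - 81/4555) = 1/(240713/6955485) = 6955485/240713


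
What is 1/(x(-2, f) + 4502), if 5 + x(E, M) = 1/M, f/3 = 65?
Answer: 195/876916 ≈ 0.00022237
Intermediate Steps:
f = 195 (f = 3*65 = 195)
x(E, M) = -5 + 1/M
1/(x(-2, f) + 4502) = 1/((-5 + 1/195) + 4502) = 1/(-974/195 + 4502) = 1/(876916/195) = 195/876916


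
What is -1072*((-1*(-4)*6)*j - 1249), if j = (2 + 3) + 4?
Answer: 1107376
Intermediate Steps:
j = 9 (j = 5 + 4 = 9)
-1072*((-1*(-4)*6)*j - 1249) = -1072*((-1*(-4)*6)*9 - 1249) = -1072*((4*6)*9 - 1249) = -1072*(24*9 - 1249) = -1072*(216 - 1249) = -1072*(-1033) = 1107376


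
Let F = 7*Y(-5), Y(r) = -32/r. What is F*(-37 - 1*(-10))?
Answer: -6048/5 ≈ -1209.6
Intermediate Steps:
F = 224/5 (F = 7*(-32/(-5)) = 7*(-32*(-⅕)) = 7*(32/5) = 224/5 ≈ 44.800)
F*(-37 - 1*(-10)) = 224*(-37 - 1*(-10))/5 = 224*(-37 + 10)/5 = (224/5)*(-27) = -6048/5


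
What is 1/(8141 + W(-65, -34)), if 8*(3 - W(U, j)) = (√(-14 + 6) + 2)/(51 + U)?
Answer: 25539640/207995284227 - 56*I*√2/207995284227 ≈ 0.00012279 - 3.8076e-10*I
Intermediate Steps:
W(U, j) = 3 - (2 + 2*I*√2)/(8*(51 + U)) (W(U, j) = 3 - (√(-14 + 6) + 2)/(8*(51 + U)) = 3 - (√(-8) + 2)/(8*(51 + U)) = 3 - (2*I*√2 + 2)/(8*(51 + U)) = 3 - (2 + 2*I*√2)/(8*(51 + U)))
1/(8141 + W(-65, -34)) = 1/(8141 + (611 + 12*(-65) - I*√2)/(4*(51 - 65))) = 1/(8141 + (¼)*(611 - 780 - I*√2)/(-14)) = 1/(8141 + (¼)*(-1/14)*(-169 - I*√2)) = 1/(8141 + (169/56 + I*√2/56)) = 1/(456065/56 + I*√2/56)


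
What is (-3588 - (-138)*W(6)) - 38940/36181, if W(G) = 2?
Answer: -119870412/36181 ≈ -3313.1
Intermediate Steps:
(-3588 - (-138)*W(6)) - 38940/36181 = (-3588 - (-138)*2) - 38940/36181 = (-3588 - 1*(-276)) - 38940/36181 = (-3588 + 276) - 1*38940/36181 = -3312 - 38940/36181 = -119870412/36181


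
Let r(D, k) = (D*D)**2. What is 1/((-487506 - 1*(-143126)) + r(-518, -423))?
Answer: 1/71997424596 ≈ 1.3889e-11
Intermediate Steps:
r(D, k) = D**4 (r(D, k) = (D**2)**2 = D**4)
1/((-487506 - 1*(-143126)) + r(-518, -423)) = 1/((-487506 - 1*(-143126)) + (-518)**4) = 1/((-487506 + 143126) + 71997768976) = 1/(-344380 + 71997768976) = 1/71997424596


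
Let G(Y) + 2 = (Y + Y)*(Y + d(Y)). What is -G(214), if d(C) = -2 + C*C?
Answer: -19691422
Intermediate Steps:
d(C) = -2 + C**2
G(Y) = -2 + 2*Y*(-2 + Y + Y**2) (G(Y) = -2 + (Y + Y)*(Y + (-2 + Y**2)) = -2 + (2*Y)*(-2 + Y + Y**2) = -2 + 2*Y*(-2 + Y + Y**2))
-G(214) = -(-2 + 2*214**2 + 2*214*(-2 + 214**2)) = -(-2 + 2*45796 + 2*214*(-2 + 45796)) = -(-2 + 91592 + 2*214*45794) = -(-2 + 91592 + 19599832) = -1*19691422 = -19691422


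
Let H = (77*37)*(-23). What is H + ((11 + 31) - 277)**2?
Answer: -10302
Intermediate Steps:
H = -65527 (H = 2849*(-23) = -65527)
H + ((11 + 31) - 277)**2 = -65527 + ((11 + 31) - 277)**2 = -65527 + (42 - 277)**2 = -65527 + (-235)**2 = -65527 + 55225 = -10302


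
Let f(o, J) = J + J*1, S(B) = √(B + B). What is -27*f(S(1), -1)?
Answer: 54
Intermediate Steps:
S(B) = √2*√B (S(B) = √(2*B) = √2*√B)
f(o, J) = 2*J (f(o, J) = J + J = 2*J)
-27*f(S(1), -1) = -54*(-1) = -27*(-2) = 54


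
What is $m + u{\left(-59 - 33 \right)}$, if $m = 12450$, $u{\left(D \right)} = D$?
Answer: $12358$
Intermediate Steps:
$m + u{\left(-59 - 33 \right)} = 12450 - 92 = 12358$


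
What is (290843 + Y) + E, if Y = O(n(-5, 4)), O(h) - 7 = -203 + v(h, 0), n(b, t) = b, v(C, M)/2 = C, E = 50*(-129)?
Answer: 284187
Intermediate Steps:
E = -6450
v(C, M) = 2*C
O(h) = -196 + 2*h (O(h) = 7 + (-203 + 2*h) = -196 + 2*h)
Y = -206 (Y = -196 + 2*(-5) = -196 - 10 = -206)
(290843 + Y) + E = (290843 - 206) - 6450 = 290637 - 6450 = 284187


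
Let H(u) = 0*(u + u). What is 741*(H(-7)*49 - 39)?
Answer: -28899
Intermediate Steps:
H(u) = 0 (H(u) = 0*(2*u) = 0)
741*(H(-7)*49 - 39) = 741*(0*49 - 39) = 741*(0 - 39) = 741*(-39) = -28899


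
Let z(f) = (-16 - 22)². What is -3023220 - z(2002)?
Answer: -3024664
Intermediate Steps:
z(f) = 1444 (z(f) = (-38)² = 1444)
-3023220 - z(2002) = -3023220 - 1*1444 = -3023220 - 1444 = -3024664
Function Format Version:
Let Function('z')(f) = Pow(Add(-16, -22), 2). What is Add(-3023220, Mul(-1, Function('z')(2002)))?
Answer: -3024664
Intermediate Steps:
Function('z')(f) = 1444 (Function('z')(f) = Pow(-38, 2) = 1444)
Add(-3023220, Mul(-1, Function('z')(2002))) = Add(-3023220, Mul(-1, 1444)) = Add(-3023220, -1444) = -3024664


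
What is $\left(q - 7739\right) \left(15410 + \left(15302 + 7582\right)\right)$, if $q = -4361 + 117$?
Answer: $-458877002$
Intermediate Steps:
$q = -4244$
$\left(q - 7739\right) \left(15410 + \left(15302 + 7582\right)\right) = \left(-4244 - 7739\right) \left(15410 + \left(15302 + 7582\right)\right) = - 11983 \left(15410 + 22884\right) = \left(-11983\right) 38294 = -458877002$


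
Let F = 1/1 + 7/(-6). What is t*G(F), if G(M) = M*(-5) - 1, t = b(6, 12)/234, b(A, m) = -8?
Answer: 2/351 ≈ 0.0056980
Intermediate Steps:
F = -⅙ (F = 1*1 + 7*(-⅙) = 1 - 7/6 = -⅙ ≈ -0.16667)
t = -4/117 (t = -8/234 = -8*1/234 = -4/117 ≈ -0.034188)
G(M) = -1 - 5*M (G(M) = -5*M - 1 = -1 - 5*M)
t*G(F) = -4*(-1 - 5*(-⅙))/117 = -4*(-1 + ⅚)/117 = -4/117*(-⅙) = 2/351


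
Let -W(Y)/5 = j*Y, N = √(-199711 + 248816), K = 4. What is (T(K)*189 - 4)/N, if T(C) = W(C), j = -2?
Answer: 7556*√49105/49105 ≈ 34.098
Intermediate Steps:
N = √49105 ≈ 221.60
W(Y) = 10*Y (W(Y) = -(-10)*Y = 10*Y)
T(C) = 10*C
(T(K)*189 - 4)/N = ((10*4)*189 - 4)/(√49105) = (40*189 - 4)*(√49105/49105) = (7560 - 4)*(√49105/49105) = 7556*(√49105/49105) = 7556*√49105/49105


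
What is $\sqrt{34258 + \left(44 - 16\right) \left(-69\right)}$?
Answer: $\sqrt{32326} \approx 179.79$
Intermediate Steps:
$\sqrt{34258 + \left(44 - 16\right) \left(-69\right)} = \sqrt{34258 + 28 \left(-69\right)} = \sqrt{34258 - 1932} = \sqrt{32326}$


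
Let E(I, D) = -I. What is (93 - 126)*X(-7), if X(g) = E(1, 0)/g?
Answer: -33/7 ≈ -4.7143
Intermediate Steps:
X(g) = -1/g (X(g) = (-1*1)/g = -1/g)
(93 - 126)*X(-7) = (93 - 126)*(-1/(-7)) = -(-33)*(-1)/7 = -33*1/7 = -33/7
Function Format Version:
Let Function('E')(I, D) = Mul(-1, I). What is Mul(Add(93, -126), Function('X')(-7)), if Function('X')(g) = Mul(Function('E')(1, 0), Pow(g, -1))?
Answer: Rational(-33, 7) ≈ -4.7143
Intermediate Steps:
Function('X')(g) = Mul(-1, Pow(g, -1)) (Function('X')(g) = Mul(Mul(-1, 1), Pow(g, -1)) = Mul(-1, Pow(g, -1)))
Mul(Add(93, -126), Function('X')(-7)) = Mul(Add(93, -126), Mul(-1, Pow(-7, -1))) = Mul(-33, Mul(-1, Rational(-1, 7))) = Mul(-33, Rational(1, 7)) = Rational(-33, 7)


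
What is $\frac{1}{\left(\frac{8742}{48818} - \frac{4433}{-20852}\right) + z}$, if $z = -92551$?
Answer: $- \frac{39152036}{3623544749283} \approx -1.0805 \cdot 10^{-5}$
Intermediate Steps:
$\frac{1}{\left(\frac{8742}{48818} - \frac{4433}{-20852}\right) + z} = \frac{1}{\left(\frac{8742}{48818} - \frac{4433}{-20852}\right) - 92551} = \frac{1}{\left(8742 \cdot \frac{1}{48818} - - \frac{341}{1604}\right) - 92551} = \frac{1}{\left(\frac{4371}{24409} + \frac{341}{1604}\right) - 92551} = \frac{1}{\frac{15334553}{39152036} - 92551} = \frac{1}{- \frac{3623544749283}{39152036}} = - \frac{39152036}{3623544749283}$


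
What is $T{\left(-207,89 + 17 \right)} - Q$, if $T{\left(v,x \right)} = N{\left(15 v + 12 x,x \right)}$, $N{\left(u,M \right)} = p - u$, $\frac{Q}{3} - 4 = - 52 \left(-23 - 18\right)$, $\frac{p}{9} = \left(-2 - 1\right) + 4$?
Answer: $-4566$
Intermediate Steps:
$p = 9$ ($p = 9 \left(\left(-2 - 1\right) + 4\right) = 9 \left(-3 + 4\right) = 9 \cdot 1 = 9$)
$Q = 6408$ ($Q = 12 + 3 \left(- 52 \left(-23 - 18\right)\right) = 12 + 3 \left(\left(-52\right) \left(-41\right)\right) = 12 + 3 \cdot 2132 = 12 + 6396 = 6408$)
$N{\left(u,M \right)} = 9 - u$
$T{\left(v,x \right)} = 9 - 15 v - 12 x$ ($T{\left(v,x \right)} = 9 - \left(15 v + 12 x\right) = 9 - \left(12 x + 15 v\right) = 9 - 15 v - 12 x$)
$T{\left(-207,89 + 17 \right)} - Q = \left(9 - -3105 - 12 \left(89 + 17\right)\right) - 6408 = \left(9 + 3105 - 1272\right) - 6408 = 1842 - 6408 = -4566$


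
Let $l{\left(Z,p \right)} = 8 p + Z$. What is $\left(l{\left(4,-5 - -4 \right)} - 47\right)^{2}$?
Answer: $2601$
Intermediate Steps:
$l{\left(Z,p \right)} = Z + 8 p$
$\left(l{\left(4,-5 - -4 \right)} - 47\right)^{2} = \left(\left(4 + 8 \left(-5 - -4\right)\right) - 47\right)^{2} = \left(\left(4 + 8 \left(-5 + 4\right)\right) - 47\right)^{2} = \left(\left(4 + 8 \left(-1\right)\right) - 47\right)^{2} = \left(\left(4 - 8\right) - 47\right)^{2} = \left(-4 - 47\right)^{2} = \left(-51\right)^{2} = 2601$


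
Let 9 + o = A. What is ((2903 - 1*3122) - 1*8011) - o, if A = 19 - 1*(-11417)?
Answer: -19657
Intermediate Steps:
A = 11436 (A = 19 + 11417 = 11436)
o = 11427 (o = -9 + 11436 = 11427)
((2903 - 1*3122) - 1*8011) - o = ((2903 - 1*3122) - 1*8011) - 1*11427 = ((2903 - 3122) - 8011) - 11427 = (-219 - 8011) - 11427 = -8230 - 11427 = -19657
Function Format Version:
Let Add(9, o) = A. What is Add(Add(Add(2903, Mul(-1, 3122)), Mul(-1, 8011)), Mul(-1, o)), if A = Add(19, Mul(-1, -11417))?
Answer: -19657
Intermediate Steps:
A = 11436 (A = Add(19, 11417) = 11436)
o = 11427 (o = Add(-9, 11436) = 11427)
Add(Add(Add(2903, Mul(-1, 3122)), Mul(-1, 8011)), Mul(-1, o)) = Add(Add(Add(2903, Mul(-1, 3122)), Mul(-1, 8011)), Mul(-1, 11427)) = Add(Add(Add(2903, -3122), -8011), -11427) = Add(Add(-219, -8011), -11427) = Add(-8230, -11427) = -19657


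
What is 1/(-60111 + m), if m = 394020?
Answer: 1/333909 ≈ 2.9948e-6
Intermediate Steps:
1/(-60111 + m) = 1/(-60111 + 394020) = 1/333909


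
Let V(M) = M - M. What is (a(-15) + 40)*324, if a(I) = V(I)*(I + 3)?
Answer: 12960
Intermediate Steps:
V(M) = 0
a(I) = 0 (a(I) = 0*(I + 3) = 0*(3 + I) = 0)
(a(-15) + 40)*324 = (0 + 40)*324 = 40*324 = 12960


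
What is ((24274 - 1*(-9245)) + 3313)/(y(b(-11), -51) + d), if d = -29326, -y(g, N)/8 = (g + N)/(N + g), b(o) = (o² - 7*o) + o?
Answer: -18416/14667 ≈ -1.2556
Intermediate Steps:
b(o) = o² - 6*o
y(g, N) = -8 (y(g, N) = -8*(g + N)/(N + g) = -8*(N + g)/(N + g) = -8*1 = -8)
((24274 - 1*(-9245)) + 3313)/(y(b(-11), -51) + d) = ((24274 - 1*(-9245)) + 3313)/(-8 - 29326) = ((24274 + 9245) + 3313)/(-29334) = (33519 + 3313)*(-1/29334) = 36832*(-1/29334) = -18416/14667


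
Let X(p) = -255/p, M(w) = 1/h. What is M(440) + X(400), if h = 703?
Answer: -35773/56240 ≈ -0.63608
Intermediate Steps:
M(w) = 1/703
M(440) + X(400) = 1/703 - 255/400 = 1/703 - 255*1/400 = 1/703 - 51/80 = -35773/56240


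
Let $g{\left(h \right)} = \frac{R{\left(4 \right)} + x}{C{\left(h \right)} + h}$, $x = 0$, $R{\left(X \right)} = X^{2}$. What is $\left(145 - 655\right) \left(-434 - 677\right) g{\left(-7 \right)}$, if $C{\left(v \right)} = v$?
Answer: $- \frac{4532880}{7} \approx -6.4755 \cdot 10^{5}$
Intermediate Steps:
$g{\left(h \right)} = \frac{8}{h}$ ($g{\left(h \right)} = \frac{4^{2} + 0}{h + h} = \frac{16 + 0}{2 h} = 16 \frac{1}{2 h} = \frac{8}{h}$)
$\left(145 - 655\right) \left(-434 - 677\right) g{\left(-7 \right)} = \left(145 - 655\right) \left(-434 - 677\right) \frac{8}{-7} = \left(-510\right) \left(-1111\right) 8 \left(- \frac{1}{7}\right) = 566610 \left(- \frac{8}{7}\right) = - \frac{4532880}{7}$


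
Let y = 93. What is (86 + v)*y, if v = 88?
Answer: 16182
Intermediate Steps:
(86 + v)*y = (86 + 88)*93 = 174*93 = 16182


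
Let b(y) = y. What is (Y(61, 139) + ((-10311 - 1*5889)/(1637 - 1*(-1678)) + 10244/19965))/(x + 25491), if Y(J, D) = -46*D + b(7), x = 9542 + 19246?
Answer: -28200434831/239493331935 ≈ -0.11775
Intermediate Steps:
x = 28788
Y(J, D) = 7 - 46*D (Y(J, D) = -46*D + 7 = 7 - 46*D)
(Y(61, 139) + ((-10311 - 1*5889)/(1637 - 1*(-1678)) + 10244/19965))/(x + 25491) = ((7 - 46*139) + ((-10311 - 1*5889)/(1637 - 1*(-1678)) + 10244/19965))/(28788 + 25491) = ((7 - 6394) + ((-10311 - 5889)/(1637 + 1678) + 10244*(1/19965)))/54279 = (-6387 + (-16200/3315 + 10244/19965))*(1/54279) = (-6387 + (-16200*1/3315 + 10244/19965))*(1/54279) = (-6387 + (-1080/221 + 10244/19965))*(1/54279) = (-6387 - 19298276/4412265)*(1/54279) = -28200434831/4412265*1/54279 = -28200434831/239493331935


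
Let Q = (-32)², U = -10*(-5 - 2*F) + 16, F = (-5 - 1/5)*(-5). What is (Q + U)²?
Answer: 2592100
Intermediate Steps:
F = 26 (F = (-5 - 1*⅕)*(-5) = (-5 - ⅕)*(-5) = -26/5*(-5) = 26)
U = 586 (U = -10*(-5 - 2*26) + 16 = -10*(-5 - 52) + 16 = -10*(-57) + 16 = 570 + 16 = 586)
Q = 1024
(Q + U)² = (1024 + 586)² = 1610² = 2592100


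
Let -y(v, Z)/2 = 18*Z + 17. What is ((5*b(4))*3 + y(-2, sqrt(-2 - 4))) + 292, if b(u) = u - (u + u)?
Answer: 198 - 36*I*sqrt(6) ≈ 198.0 - 88.182*I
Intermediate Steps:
b(u) = -u (b(u) = u - 2*u = -u)
y(v, Z) = -34 - 36*Z (y(v, Z) = -2*(18*Z + 17) = -2*(17 + 18*Z) = -34 - 36*Z)
((5*b(4))*3 + y(-2, sqrt(-2 - 4))) + 292 = ((5*(-1*4))*3 + (-34 - 36*sqrt(-2 - 4))) + 292 = ((5*(-4))*3 + (-34 - 36*I*sqrt(6))) + 292 = (-20*3 + (-34 - 36*I*sqrt(6))) + 292 = (-60 + (-34 - 36*I*sqrt(6))) + 292 = (-94 - 36*I*sqrt(6)) + 292 = 198 - 36*I*sqrt(6)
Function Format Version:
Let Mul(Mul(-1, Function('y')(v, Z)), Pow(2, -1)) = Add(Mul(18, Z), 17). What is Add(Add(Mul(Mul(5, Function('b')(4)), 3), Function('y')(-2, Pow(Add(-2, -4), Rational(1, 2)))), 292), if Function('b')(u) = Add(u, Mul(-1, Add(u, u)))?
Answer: Add(198, Mul(-36, I, Pow(6, Rational(1, 2)))) ≈ Add(198.00, Mul(-88.182, I))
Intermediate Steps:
Function('b')(u) = Mul(-1, u) (Function('b')(u) = Add(u, Mul(-1, Mul(2, u))) = Add(u, Mul(-2, u)) = Mul(-1, u))
Function('y')(v, Z) = Add(-34, Mul(-36, Z)) (Function('y')(v, Z) = Mul(-2, Add(Mul(18, Z), 17)) = Mul(-2, Add(17, Mul(18, Z))) = Add(-34, Mul(-36, Z)))
Add(Add(Mul(Mul(5, Function('b')(4)), 3), Function('y')(-2, Pow(Add(-2, -4), Rational(1, 2)))), 292) = Add(Add(Mul(Mul(5, Mul(-1, 4)), 3), Add(-34, Mul(-36, Pow(Add(-2, -4), Rational(1, 2))))), 292) = Add(Add(Mul(Mul(5, -4), 3), Add(-34, Mul(-36, Pow(-6, Rational(1, 2))))), 292) = Add(Add(Mul(-20, 3), Add(-34, Mul(-36, Mul(I, Pow(6, Rational(1, 2)))))), 292) = Add(Add(-60, Add(-34, Mul(-36, I, Pow(6, Rational(1, 2))))), 292) = Add(Add(-94, Mul(-36, I, Pow(6, Rational(1, 2)))), 292) = Add(198, Mul(-36, I, Pow(6, Rational(1, 2))))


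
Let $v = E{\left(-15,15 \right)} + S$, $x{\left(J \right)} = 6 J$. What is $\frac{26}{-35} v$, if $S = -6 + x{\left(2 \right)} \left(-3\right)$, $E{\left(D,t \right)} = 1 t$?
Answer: $\frac{702}{35} \approx 20.057$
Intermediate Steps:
$E{\left(D,t \right)} = t$
$S = -42$ ($S = -6 + 6 \cdot 2 \left(-3\right) = -6 + 12 \left(-3\right) = -6 - 36 = -42$)
$v = -27$ ($v = 15 - 42 = -27$)
$\frac{26}{-35} v = \frac{26}{-35} \left(-27\right) = 26 \left(- \frac{1}{35}\right) \left(-27\right) = \left(- \frac{26}{35}\right) \left(-27\right) = \frac{702}{35}$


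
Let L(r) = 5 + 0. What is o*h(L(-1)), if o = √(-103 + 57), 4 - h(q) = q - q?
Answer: 4*I*√46 ≈ 27.129*I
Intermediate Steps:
L(r) = 5
h(q) = 4 (h(q) = 4 - (q - q) = 4 - 1*0 = 4 + 0 = 4)
o = I*√46 (o = √(-46) = I*√46 ≈ 6.7823*I)
o*h(L(-1)) = (I*√46)*4 = 4*I*√46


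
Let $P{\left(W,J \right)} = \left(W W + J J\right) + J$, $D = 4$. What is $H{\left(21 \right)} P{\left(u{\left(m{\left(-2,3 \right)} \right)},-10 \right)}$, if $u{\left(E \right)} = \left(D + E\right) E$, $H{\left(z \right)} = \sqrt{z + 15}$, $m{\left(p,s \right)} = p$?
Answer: $636$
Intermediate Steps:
$H{\left(z \right)} = \sqrt{15 + z}$
$u{\left(E \right)} = E \left(4 + E\right)$ ($u{\left(E \right)} = \left(4 + E\right) E = E \left(4 + E\right)$)
$P{\left(W,J \right)} = J + J^{2} + W^{2}$ ($P{\left(W,J \right)} = \left(W^{2} + J^{2}\right) + J = \left(J^{2} + W^{2}\right) + J = J + J^{2} + W^{2}$)
$H{\left(21 \right)} P{\left(u{\left(m{\left(-2,3 \right)} \right)},-10 \right)} = \sqrt{15 + 21} \left(-10 + \left(-10\right)^{2} + \left(- 2 \left(4 - 2\right)\right)^{2}\right) = \sqrt{36} \left(-10 + 100 + \left(\left(-2\right) 2\right)^{2}\right) = 6 \left(-10 + 100 + \left(-4\right)^{2}\right) = 6 \left(-10 + 100 + 16\right) = 6 \cdot 106 = 636$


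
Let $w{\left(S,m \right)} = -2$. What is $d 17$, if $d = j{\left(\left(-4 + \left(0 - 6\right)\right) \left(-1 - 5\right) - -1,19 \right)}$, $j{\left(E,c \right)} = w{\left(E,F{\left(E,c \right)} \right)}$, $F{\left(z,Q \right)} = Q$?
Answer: $-34$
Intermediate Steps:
$j{\left(E,c \right)} = -2$
$d = -2$
$d 17 = \left(-2\right) 17 = -34$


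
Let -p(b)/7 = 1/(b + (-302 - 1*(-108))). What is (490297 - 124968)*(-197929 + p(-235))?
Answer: -31020645804686/429 ≈ -7.2309e+10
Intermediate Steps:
p(b) = -7/(-194 + b) (p(b) = -7/(b + (-302 - 1*(-108))) = -7/(b + (-302 + 108)) = -7/(b - 194) = -7/(-194 + b))
(490297 - 124968)*(-197929 + p(-235)) = (490297 - 124968)*(-197929 - 7/(-194 - 235)) = 365329*(-197929 - 7/(-429)) = 365329*(-197929 - 7*(-1/429)) = 365329*(-197929 + 7/429) = 365329*(-84911534/429) = -31020645804686/429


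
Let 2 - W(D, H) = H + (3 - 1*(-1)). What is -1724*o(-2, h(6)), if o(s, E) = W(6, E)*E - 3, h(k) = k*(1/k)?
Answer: 10344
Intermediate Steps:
W(D, H) = -2 - H (W(D, H) = 2 - (H + (3 - 1*(-1))) = 2 - (H + (3 + 1)) = 2 - (H + 4) = 2 - (4 + H) = 2 + (-4 - H) = -2 - H)
h(k) = 1 (h(k) = k/k = 1)
o(s, E) = -3 + E*(-2 - E) (o(s, E) = (-2 - E)*E - 3 = E*(-2 - E) - 3 = -3 + E*(-2 - E))
-1724*o(-2, h(6)) = -1724*(-3 - 1*1*(2 + 1)) = -1724*(-3 - 1*1*3) = -1724*(-3 - 3) = -1724*(-6) = 10344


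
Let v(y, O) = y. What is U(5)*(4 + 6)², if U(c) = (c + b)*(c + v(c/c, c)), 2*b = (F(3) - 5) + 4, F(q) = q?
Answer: 3600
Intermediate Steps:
b = 1 (b = ((3 - 5) + 4)/2 = (-2 + 4)/2 = (½)*2 = 1)
U(c) = (1 + c)² (U(c) = (c + 1)*(c + c/c) = (1 + c)*(c + 1) = (1 + c)*(1 + c) = (1 + c)²)
U(5)*(4 + 6)² = (1 + 5² + 2*5)*(4 + 6)² = (1 + 25 + 10)*10² = 36*100 = 3600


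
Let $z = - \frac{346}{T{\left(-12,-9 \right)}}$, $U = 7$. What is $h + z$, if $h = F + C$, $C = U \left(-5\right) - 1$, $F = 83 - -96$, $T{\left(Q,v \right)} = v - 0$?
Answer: $\frac{1633}{9} \approx 181.44$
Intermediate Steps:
$T{\left(Q,v \right)} = v$ ($T{\left(Q,v \right)} = v + 0 = v$)
$F = 179$ ($F = 83 + 96 = 179$)
$C = -36$ ($C = 7 \left(-5\right) - 1 = -35 - 1 = -36$)
$h = 143$ ($h = 179 - 36 = 143$)
$z = \frac{346}{9}$ ($z = - \frac{346}{-9} = \left(-346\right) \left(- \frac{1}{9}\right) = \frac{346}{9} \approx 38.444$)
$h + z = 143 + \frac{346}{9} = \frac{1633}{9}$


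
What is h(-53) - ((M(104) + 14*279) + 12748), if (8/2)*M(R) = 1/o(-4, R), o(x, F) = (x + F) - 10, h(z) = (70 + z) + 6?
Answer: -5987161/360 ≈ -16631.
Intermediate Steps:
h(z) = 76 + z
o(x, F) = -10 + F + x (o(x, F) = (F + x) - 10 = -10 + F + x)
M(R) = 1/(4*(-14 + R)) (M(R) = 1/(4*(-10 + R - 4)) = 1/(4*(-14 + R)))
h(-53) - ((M(104) + 14*279) + 12748) = (76 - 53) - ((1/(4*(-14 + 104)) + 14*279) + 12748) = 23 - (((¼)/90 + 3906) + 12748) = 23 - (((¼)*(1/90) + 3906) + 12748) = 23 - ((1/360 + 3906) + 12748) = 23 - (1406161/360 + 12748) = 23 - 1*5995441/360 = 23 - 5995441/360 = -5987161/360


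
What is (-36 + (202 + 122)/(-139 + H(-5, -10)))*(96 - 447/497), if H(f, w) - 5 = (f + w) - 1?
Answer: -9018162/2485 ≈ -3629.0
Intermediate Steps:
H(f, w) = 4 + f + w (H(f, w) = 5 + ((f + w) - 1) = 5 + (-1 + f + w) = 4 + f + w)
(-36 + (202 + 122)/(-139 + H(-5, -10)))*(96 - 447/497) = (-36 + (202 + 122)/(-139 + (4 - 5 - 10)))*(96 - 447/497) = (-36 + 324/(-139 - 11))*(96 - 447*1/497) = (-36 + 324/(-150))*(96 - 447/497) = (-36 + 324*(-1/150))*(47265/497) = (-36 - 54/25)*(47265/497) = -954/25*47265/497 = -9018162/2485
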